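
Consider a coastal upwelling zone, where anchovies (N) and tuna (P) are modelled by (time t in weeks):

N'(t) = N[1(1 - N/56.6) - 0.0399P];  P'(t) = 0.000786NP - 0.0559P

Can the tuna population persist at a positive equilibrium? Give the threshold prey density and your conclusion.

The predator equation gives dP/dt > 0 only when N > 0.0559/0.000786 = 71.1.
Without the predator, N → K = 56.6. Since 56.6 < 71.1, the predator cannot invade.

Threshold N = 71.1; K < 71.1, so no, the predator goes extinct.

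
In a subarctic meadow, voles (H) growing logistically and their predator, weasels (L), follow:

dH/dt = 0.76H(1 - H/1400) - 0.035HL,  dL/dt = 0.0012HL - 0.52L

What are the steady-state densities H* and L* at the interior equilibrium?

From dL/dt = 0 with L > 0: 0.0012H* = 0.52, so H* = 433.
Substitute into dH/dt = 0: 0.76(1 - 433/1400) = 0.035L*.
The bracket is 0.69, giving L* = 0.525/0.035 = 15.

H* ≈ 433, L* ≈ 15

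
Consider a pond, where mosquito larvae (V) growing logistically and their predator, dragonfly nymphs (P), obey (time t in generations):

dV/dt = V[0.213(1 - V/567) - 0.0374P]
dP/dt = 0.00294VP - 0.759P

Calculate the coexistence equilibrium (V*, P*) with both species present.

From dP/dt = 0 with P > 0: 0.00294V* = 0.759, so V* = 258.
Substitute into dV/dt = 0: 0.213(1 - 258/567) = 0.0374P*.
The bracket is 0.545, giving P* = 0.116/0.0374 = 3.1.

V* ≈ 258, P* ≈ 3.1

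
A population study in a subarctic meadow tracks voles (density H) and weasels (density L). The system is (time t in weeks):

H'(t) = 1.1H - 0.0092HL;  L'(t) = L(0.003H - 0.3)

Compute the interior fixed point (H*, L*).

Set dL/dt = 0 with L > 0: 0.003H - 0.3 = 0, so H* = 0.3/0.003 = 100.
Set dH/dt = 0 with H > 0: 1.1 - 0.0092L = 0, so L* = 1.1/0.0092 = 120.

H* ≈ 100, L* ≈ 120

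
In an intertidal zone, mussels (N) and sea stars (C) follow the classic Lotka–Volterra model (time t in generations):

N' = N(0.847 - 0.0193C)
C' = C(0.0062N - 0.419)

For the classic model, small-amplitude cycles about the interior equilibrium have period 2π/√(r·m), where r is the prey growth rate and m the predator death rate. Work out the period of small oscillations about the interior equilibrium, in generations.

Here r = 0.847 and m = 0.419, so r·m = 0.355.
ω = √0.355 = 0.596 per generation, hence T = 2π/ω ≈ 10.5 generations.

T ≈ 10.5 generations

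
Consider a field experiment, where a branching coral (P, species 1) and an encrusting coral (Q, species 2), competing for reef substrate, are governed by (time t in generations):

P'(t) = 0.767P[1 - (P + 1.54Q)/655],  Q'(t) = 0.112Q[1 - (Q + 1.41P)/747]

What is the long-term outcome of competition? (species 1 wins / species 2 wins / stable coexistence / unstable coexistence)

Compare the nullcline intercepts: K1/α12 = 655/1.54 = 425 < K2 = 747; K2/α21 = 747/1.41 = 530 < K1 = 655.
Since both are reversed, neither can invade when rare; the interior point is a saddle.

unstable coexistence (outcome depends on initial conditions)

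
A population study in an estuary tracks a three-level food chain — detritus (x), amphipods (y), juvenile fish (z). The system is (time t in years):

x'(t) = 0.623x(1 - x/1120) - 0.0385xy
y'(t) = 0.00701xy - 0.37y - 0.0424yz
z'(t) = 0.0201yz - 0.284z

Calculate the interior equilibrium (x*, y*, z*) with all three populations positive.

From dz/dt = 0: 0.0201y* = 0.284, so y* = 14.1.
From dx/dt = 0: 0.623(1 - x*/1120) = 0.0385·14.1, giving x* = 1120·(1 - 0.873) = 142.
From dy/dt = 0: 0.00701·142 - 0.37 = 0.0424z*, so z* = 0.626/0.0424 = 14.8.

x* ≈ 142, y* ≈ 14.1, z* ≈ 14.8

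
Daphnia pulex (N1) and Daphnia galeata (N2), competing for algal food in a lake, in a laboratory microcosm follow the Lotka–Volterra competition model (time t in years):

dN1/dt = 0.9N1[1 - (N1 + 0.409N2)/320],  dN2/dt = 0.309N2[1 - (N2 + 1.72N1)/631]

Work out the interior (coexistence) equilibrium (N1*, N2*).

Setting both brackets to zero gives the nullclines N1 + 0.409N2 = 320 and 1.72N1 + N2 = 631.
Substituting N2 = 631 - 1.72N1 into the first: N1(1 - 0.409·1.72) = 320 - 0.409·631.
So N1* = 61.9/0.297 = 209, and then N2* = 631 - 1.72·209 = 272.

N1* ≈ 209, N2* ≈ 272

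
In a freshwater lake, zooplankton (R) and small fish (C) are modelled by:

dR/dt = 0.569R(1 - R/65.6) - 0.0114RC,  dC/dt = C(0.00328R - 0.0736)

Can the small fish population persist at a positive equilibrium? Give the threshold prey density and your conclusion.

The predator equation gives dC/dt > 0 only when R > 0.0736/0.00328 = 22.4.
Without the predator, R → K = 65.6. Since 65.6 > 22.4, the predator can invade and persist.

Threshold R = 22.4; K > 22.4, so yes, the predator persists.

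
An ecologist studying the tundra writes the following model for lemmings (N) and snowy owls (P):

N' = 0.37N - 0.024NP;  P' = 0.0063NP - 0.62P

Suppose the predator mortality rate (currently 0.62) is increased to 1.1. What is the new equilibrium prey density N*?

At the interior fixed point, setting dP/dt = 0 with P > 0 fixes N* = (predator death rate)/(NP coefficient) — independent of the other coefficients.
With the change, N* = 1.1/0.0063 = 175; it rises from 98.4.

N* ≈ 175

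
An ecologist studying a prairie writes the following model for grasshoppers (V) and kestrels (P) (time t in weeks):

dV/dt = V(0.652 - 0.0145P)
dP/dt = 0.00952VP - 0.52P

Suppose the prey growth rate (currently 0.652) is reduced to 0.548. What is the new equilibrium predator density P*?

P* ≈ 37.8

At the interior fixed point, setting dV/dt = 0 with V > 0 fixes P* = (prey growth rate)/(VP coefficient) — independent of the other coefficients.
With the change, P* = 0.548/0.0145 = 37.8; it falls from 45.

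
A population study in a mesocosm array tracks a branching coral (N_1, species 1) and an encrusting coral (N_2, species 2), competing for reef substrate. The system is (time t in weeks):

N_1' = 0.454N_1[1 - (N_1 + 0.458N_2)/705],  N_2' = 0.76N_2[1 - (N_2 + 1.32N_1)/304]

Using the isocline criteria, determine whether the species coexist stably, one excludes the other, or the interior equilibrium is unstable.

Compare the nullcline intercepts: K1/α12 = 705/0.458 = 1540 > K2 = 304; K2/α21 = 304/1.32 = 230 < K1 = 705.
Since the inequalities point opposite ways, species 1 can invade but species 2 cannot.

species 1 excludes species 2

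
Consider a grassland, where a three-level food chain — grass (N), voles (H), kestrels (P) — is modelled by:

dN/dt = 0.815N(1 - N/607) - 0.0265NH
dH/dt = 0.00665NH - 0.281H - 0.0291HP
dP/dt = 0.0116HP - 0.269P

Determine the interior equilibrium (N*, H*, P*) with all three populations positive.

From dP/dt = 0: 0.0116H* = 0.269, so H* = 23.2.
From dN/dt = 0: 0.815(1 - N*/607) = 0.0265·23.2, giving N* = 607·(1 - 0.754) = 149.
From dH/dt = 0: 0.00665·149 - 0.281 = 0.0291P*, so P* = 0.712/0.0291 = 24.5.

N* ≈ 149, H* ≈ 23.2, P* ≈ 24.5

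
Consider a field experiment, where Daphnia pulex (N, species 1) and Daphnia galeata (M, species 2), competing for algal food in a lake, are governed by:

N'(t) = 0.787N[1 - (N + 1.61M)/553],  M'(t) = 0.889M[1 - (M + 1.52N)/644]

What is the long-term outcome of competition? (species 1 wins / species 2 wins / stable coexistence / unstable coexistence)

Compare the nullcline intercepts: K1/α12 = 553/1.61 = 343 < K2 = 644; K2/α21 = 644/1.52 = 424 < K1 = 553.
Since both are reversed, neither can invade when rare; the interior point is a saddle.

unstable coexistence (outcome depends on initial conditions)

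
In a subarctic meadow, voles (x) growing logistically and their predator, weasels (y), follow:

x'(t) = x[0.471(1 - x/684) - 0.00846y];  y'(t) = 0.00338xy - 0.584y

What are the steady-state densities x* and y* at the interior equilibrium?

From dy/dt = 0 with y > 0: 0.00338x* = 0.584, so x* = 173.
Substitute into dx/dt = 0: 0.471(1 - 173/684) = 0.00846y*.
The bracket is 0.747, giving y* = 0.352/0.00846 = 41.6.

x* ≈ 173, y* ≈ 41.6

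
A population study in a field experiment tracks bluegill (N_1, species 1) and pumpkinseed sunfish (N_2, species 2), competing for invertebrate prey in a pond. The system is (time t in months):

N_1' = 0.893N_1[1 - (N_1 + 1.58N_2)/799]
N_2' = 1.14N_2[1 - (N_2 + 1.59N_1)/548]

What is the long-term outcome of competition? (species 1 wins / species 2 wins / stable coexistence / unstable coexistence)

unstable coexistence (outcome depends on initial conditions)

Compare the nullcline intercepts: K1/α12 = 799/1.58 = 506 < K2 = 548; K2/α21 = 548/1.59 = 345 < K1 = 799.
Since both are reversed, neither can invade when rare; the interior point is a saddle.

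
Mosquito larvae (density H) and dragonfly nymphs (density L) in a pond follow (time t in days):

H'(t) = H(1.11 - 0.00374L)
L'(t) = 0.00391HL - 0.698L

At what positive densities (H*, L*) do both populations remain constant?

H* ≈ 179, L* ≈ 297

Set dL/dt = 0 with L > 0: 0.00391H - 0.698 = 0, so H* = 0.698/0.00391 = 179.
Set dH/dt = 0 with H > 0: 1.11 - 0.00374L = 0, so L* = 1.11/0.00374 = 297.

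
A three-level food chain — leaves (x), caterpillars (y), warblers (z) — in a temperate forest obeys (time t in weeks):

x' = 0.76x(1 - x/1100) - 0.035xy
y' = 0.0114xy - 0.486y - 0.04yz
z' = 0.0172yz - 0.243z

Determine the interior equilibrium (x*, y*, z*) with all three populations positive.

From dz/dt = 0: 0.0172y* = 0.243, so y* = 14.1.
From dx/dt = 0: 0.76(1 - x*/1100) = 0.035·14.1, giving x* = 1100·(1 - 0.651) = 384.
From dy/dt = 0: 0.0114·384 - 0.486 = 0.04z*, so z* = 3.9/0.04 = 97.4.

x* ≈ 384, y* ≈ 14.1, z* ≈ 97.4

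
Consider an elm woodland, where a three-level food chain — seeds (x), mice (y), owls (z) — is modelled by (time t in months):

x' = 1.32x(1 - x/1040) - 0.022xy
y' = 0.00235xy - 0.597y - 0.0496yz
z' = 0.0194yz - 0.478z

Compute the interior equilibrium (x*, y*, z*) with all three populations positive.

x* ≈ 613, y* ≈ 24.6, z* ≈ 17

From dz/dt = 0: 0.0194y* = 0.478, so y* = 24.6.
From dx/dt = 0: 1.32(1 - x*/1040) = 0.022·24.6, giving x* = 1040·(1 - 0.411) = 613.
From dy/dt = 0: 0.00235·613 - 0.597 = 0.0496z*, so z* = 0.843/0.0496 = 17.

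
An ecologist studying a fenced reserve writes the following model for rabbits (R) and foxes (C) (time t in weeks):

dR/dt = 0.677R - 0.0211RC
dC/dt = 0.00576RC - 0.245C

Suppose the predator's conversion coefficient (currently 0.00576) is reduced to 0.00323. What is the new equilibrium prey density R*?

At the interior fixed point, setting dC/dt = 0 with C > 0 fixes R* = (predator death rate)/(RC coefficient) — independent of the other coefficients.
With the change, R* = 0.245/0.00323 = 75.9; it rises from 42.5.

R* ≈ 75.9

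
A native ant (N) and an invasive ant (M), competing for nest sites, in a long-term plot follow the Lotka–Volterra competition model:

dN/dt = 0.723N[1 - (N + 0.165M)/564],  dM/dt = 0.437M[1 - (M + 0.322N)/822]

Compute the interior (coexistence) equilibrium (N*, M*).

Setting both brackets to zero gives the nullclines N + 0.165M = 564 and 0.322N + M = 822.
Substituting M = 822 - 0.322N into the first: N(1 - 0.165·0.322) = 564 - 0.165·822.
So N* = 428/0.947 = 452, and then M* = 822 - 0.322·452 = 676.

N* ≈ 452, M* ≈ 676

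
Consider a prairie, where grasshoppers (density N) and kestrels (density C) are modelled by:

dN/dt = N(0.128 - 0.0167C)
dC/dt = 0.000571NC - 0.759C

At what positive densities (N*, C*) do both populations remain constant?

Set dC/dt = 0 with C > 0: 0.000571N - 0.759 = 0, so N* = 0.759/0.000571 = 1330.
Set dN/dt = 0 with N > 0: 0.128 - 0.0167C = 0, so C* = 0.128/0.0167 = 7.66.

N* ≈ 1330, C* ≈ 7.66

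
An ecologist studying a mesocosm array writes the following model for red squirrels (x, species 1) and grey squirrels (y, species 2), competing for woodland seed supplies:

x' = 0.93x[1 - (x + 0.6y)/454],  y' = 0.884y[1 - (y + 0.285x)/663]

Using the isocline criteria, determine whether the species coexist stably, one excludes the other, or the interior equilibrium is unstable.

stable coexistence

Compare the nullcline intercepts: K1/α12 = 454/0.6 = 757 > K2 = 663; K2/α21 = 663/0.285 = 2330 > K1 = 454.
Since both inequalities hold, each species can invade when rare, so the interior equilibrium is stable.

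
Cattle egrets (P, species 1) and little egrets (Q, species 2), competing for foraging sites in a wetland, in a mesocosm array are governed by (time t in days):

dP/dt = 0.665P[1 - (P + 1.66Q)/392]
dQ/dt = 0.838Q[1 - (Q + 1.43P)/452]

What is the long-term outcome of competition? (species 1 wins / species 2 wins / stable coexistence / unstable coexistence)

unstable coexistence (outcome depends on initial conditions)

Compare the nullcline intercepts: K1/α12 = 392/1.66 = 236 < K2 = 452; K2/α21 = 452/1.43 = 316 < K1 = 392.
Since both are reversed, neither can invade when rare; the interior point is a saddle.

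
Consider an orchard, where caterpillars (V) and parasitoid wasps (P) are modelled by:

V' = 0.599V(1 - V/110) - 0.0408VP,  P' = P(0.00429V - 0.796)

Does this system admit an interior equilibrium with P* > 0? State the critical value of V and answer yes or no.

The predator equation gives dP/dt > 0 only when V > 0.796/0.00429 = 186.
Without the predator, V → K = 110. Since 110 < 186, the predator cannot invade.

Threshold V = 186; K < 186, so no, the predator goes extinct.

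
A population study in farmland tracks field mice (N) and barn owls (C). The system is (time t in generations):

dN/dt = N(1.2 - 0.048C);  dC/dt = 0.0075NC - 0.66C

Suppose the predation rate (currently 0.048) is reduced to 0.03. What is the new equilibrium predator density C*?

C* ≈ 40

At the interior fixed point, setting dN/dt = 0 with N > 0 fixes C* = (prey growth rate)/(NC coefficient) — independent of the other coefficients.
With the change, C* = 1.2/0.03 = 40; it rises from 25.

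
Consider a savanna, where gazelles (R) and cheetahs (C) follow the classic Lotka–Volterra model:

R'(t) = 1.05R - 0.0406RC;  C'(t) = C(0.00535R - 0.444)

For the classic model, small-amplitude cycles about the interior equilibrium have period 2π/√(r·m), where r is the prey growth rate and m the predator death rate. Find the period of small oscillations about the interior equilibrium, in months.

Here r = 1.05 and m = 0.444, so r·m = 0.466.
ω = √0.466 = 0.683 per month, hence T = 2π/ω ≈ 9.2 months.

T ≈ 9.2 months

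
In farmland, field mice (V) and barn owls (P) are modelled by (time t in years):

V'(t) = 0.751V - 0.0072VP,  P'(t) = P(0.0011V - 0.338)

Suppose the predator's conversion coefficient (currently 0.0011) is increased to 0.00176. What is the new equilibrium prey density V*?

At the interior fixed point, setting dP/dt = 0 with P > 0 fixes V* = (predator death rate)/(VP coefficient) — independent of the other coefficients.
With the change, V* = 0.338/0.00176 = 192; it falls from 307.

V* ≈ 192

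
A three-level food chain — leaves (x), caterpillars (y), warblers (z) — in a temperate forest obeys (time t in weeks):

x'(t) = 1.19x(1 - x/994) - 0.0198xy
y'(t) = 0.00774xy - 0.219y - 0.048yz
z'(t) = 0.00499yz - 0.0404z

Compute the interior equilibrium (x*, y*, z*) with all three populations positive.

x* ≈ 860, y* ≈ 8.1, z* ≈ 134

From dz/dt = 0: 0.00499y* = 0.0404, so y* = 8.1.
From dx/dt = 0: 1.19(1 - x*/994) = 0.0198·8.1, giving x* = 994·(1 - 0.135) = 860.
From dy/dt = 0: 0.00774·860 - 0.219 = 0.048z*, so z* = 6.44/0.048 = 134.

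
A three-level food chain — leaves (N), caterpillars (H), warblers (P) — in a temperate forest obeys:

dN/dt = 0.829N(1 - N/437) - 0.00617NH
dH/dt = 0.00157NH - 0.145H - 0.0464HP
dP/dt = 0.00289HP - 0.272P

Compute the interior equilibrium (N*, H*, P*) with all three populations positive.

From dP/dt = 0: 0.00289H* = 0.272, so H* = 94.1.
From dN/dt = 0: 0.829(1 - N*/437) = 0.00617·94.1, giving N* = 437·(1 - 0.7) = 131.
From dH/dt = 0: 0.00157·131 - 0.145 = 0.0464P*, so P* = 0.0605/0.0464 = 1.3.

N* ≈ 131, H* ≈ 94.1, P* ≈ 1.3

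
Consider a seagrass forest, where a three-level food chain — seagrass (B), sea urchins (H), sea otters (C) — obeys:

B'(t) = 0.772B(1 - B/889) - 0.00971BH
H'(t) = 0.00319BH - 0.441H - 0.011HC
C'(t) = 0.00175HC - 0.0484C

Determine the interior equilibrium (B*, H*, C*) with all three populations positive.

From dC/dt = 0: 0.00175H* = 0.0484, so H* = 27.7.
From dB/dt = 0: 0.772(1 - B*/889) = 0.00971·27.7, giving B* = 889·(1 - 0.348) = 580.
From dH/dt = 0: 0.00319·580 - 0.441 = 0.011C*, so C* = 1.41/0.011 = 128.

B* ≈ 580, H* ≈ 27.7, C* ≈ 128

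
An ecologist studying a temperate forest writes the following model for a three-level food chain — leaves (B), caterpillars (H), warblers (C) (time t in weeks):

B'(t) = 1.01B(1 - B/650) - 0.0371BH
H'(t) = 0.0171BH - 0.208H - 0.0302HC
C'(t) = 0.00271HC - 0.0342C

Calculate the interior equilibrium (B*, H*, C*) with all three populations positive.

From dC/dt = 0: 0.00271H* = 0.0342, so H* = 12.6.
From dB/dt = 0: 1.01(1 - B*/650) = 0.0371·12.6, giving B* = 650·(1 - 0.464) = 349.
From dH/dt = 0: 0.0171·349 - 0.208 = 0.0302C*, so C* = 5.75/0.0302 = 191.

B* ≈ 349, H* ≈ 12.6, C* ≈ 191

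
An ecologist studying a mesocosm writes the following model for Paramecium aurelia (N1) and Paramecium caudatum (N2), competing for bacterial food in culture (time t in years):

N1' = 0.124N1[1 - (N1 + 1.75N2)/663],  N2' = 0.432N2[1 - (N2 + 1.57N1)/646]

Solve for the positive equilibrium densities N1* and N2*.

N1* ≈ 268, N2* ≈ 226

Setting both brackets to zero gives the nullclines N1 + 1.75N2 = 663 and 1.57N1 + N2 = 646.
Substituting N2 = 646 - 1.57N1 into the first: N1(1 - 1.75·1.57) = 663 - 1.75·646.
So N1* = -468/-1.75 = 268, and then N2* = 646 - 1.57·268 = 226.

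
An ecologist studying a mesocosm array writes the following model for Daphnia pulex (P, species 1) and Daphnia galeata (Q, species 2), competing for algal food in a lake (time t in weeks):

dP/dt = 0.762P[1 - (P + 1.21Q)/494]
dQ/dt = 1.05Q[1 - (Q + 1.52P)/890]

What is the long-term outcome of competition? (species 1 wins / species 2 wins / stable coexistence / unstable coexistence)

Compare the nullcline intercepts: K1/α12 = 494/1.21 = 408 < K2 = 890; K2/α21 = 890/1.52 = 586 > K1 = 494.
Since the inequalities point opposite ways, species 2 can invade but species 1 cannot.

species 2 excludes species 1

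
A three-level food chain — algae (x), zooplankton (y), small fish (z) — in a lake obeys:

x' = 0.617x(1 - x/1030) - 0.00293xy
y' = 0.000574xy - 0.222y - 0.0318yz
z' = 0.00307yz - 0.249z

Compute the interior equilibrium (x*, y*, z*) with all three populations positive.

From dz/dt = 0: 0.00307y* = 0.249, so y* = 81.1.
From dx/dt = 0: 0.617(1 - x*/1030) = 0.00293·81.1, giving x* = 1030·(1 - 0.385) = 633.
From dy/dt = 0: 0.000574·633 - 0.222 = 0.0318z*, so z* = 0.142/0.0318 = 4.45.

x* ≈ 633, y* ≈ 81.1, z* ≈ 4.45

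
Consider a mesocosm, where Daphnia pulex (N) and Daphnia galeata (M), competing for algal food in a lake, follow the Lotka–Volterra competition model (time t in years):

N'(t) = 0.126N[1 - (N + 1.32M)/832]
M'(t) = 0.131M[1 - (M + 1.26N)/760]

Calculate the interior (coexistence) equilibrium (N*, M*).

N* ≈ 258, M* ≈ 435

Setting both brackets to zero gives the nullclines N + 1.32M = 832 and 1.26N + M = 760.
Substituting M = 760 - 1.26N into the first: N(1 - 1.32·1.26) = 832 - 1.32·760.
So N* = -171/-0.663 = 258, and then M* = 760 - 1.26·258 = 435.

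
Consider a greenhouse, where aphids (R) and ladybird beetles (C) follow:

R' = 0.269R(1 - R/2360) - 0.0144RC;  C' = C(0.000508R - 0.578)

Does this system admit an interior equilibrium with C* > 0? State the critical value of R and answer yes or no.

The predator equation gives dC/dt > 0 only when R > 0.578/0.000508 = 1140.
Without the predator, R → K = 2360. Since 2360 > 1140, the predator can invade and persist.

Threshold R = 1140; K > 1140, so yes, the predator persists.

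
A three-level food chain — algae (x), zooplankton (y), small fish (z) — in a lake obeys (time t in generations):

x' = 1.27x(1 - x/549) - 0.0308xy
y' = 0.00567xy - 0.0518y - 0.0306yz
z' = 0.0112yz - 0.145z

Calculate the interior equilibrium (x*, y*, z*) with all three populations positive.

From dz/dt = 0: 0.0112y* = 0.145, so y* = 12.9.
From dx/dt = 0: 1.27(1 - x*/549) = 0.0308·12.9, giving x* = 549·(1 - 0.314) = 377.
From dy/dt = 0: 0.00567·377 - 0.0518 = 0.0306z*, so z* = 2.08/0.0306 = 68.1.

x* ≈ 377, y* ≈ 12.9, z* ≈ 68.1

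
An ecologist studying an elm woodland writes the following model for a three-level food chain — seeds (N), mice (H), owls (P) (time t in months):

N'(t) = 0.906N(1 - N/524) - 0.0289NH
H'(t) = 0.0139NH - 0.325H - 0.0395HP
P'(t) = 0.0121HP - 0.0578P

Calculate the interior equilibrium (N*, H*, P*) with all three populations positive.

From dP/dt = 0: 0.0121H* = 0.0578, so H* = 4.78.
From dN/dt = 0: 0.906(1 - N*/524) = 0.0289·4.78, giving N* = 524·(1 - 0.152) = 444.
From dH/dt = 0: 0.0139·444 - 0.325 = 0.0395P*, so P* = 5.85/0.0395 = 148.

N* ≈ 444, H* ≈ 4.78, P* ≈ 148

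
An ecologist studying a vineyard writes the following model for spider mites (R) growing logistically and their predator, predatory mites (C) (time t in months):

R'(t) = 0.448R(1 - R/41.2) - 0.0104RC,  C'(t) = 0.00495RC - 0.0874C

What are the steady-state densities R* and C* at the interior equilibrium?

From dC/dt = 0 with C > 0: 0.00495R* = 0.0874, so R* = 17.7.
Substitute into dR/dt = 0: 0.448(1 - 17.7/41.2) = 0.0104C*.
The bracket is 0.571, giving C* = 0.256/0.0104 = 24.6.

R* ≈ 17.7, C* ≈ 24.6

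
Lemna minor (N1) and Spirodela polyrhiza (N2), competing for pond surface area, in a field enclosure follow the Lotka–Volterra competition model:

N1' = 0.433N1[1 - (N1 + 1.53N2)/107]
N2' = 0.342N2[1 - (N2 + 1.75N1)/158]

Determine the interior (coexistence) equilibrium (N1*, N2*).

N1* ≈ 80.3, N2* ≈ 17.4

Setting both brackets to zero gives the nullclines N1 + 1.53N2 = 107 and 1.75N1 + N2 = 158.
Substituting N2 = 158 - 1.75N1 into the first: N1(1 - 1.53·1.75) = 107 - 1.53·158.
So N1* = -135/-1.68 = 80.3, and then N2* = 158 - 1.75·80.3 = 17.4.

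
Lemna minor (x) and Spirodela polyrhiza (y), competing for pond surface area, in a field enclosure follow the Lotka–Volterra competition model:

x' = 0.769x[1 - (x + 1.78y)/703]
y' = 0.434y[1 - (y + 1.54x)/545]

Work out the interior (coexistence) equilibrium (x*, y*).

x* ≈ 153, y* ≈ 309

Setting both brackets to zero gives the nullclines x + 1.78y = 703 and 1.54x + y = 545.
Substituting y = 545 - 1.54x into the first: x(1 - 1.78·1.54) = 703 - 1.78·545.
So x* = -267/-1.74 = 153, and then y* = 545 - 1.54·153 = 309.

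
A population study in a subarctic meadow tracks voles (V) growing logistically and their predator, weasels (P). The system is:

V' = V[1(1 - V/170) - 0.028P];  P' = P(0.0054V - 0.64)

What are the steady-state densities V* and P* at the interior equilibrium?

From dP/dt = 0 with P > 0: 0.0054V* = 0.64, so V* = 119.
Substitute into dV/dt = 0: 1(1 - 119/170) = 0.028P*.
The bracket is 0.303, giving P* = 0.303/0.028 = 10.8.

V* ≈ 119, P* ≈ 10.8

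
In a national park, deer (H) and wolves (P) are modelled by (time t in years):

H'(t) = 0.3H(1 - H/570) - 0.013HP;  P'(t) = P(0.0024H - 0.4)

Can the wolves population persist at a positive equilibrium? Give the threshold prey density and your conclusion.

Threshold H = 167; K > 167, so yes, the predator persists.

The predator equation gives dP/dt > 0 only when H > 0.4/0.0024 = 167.
Without the predator, H → K = 570. Since 570 > 167, the predator can invade and persist.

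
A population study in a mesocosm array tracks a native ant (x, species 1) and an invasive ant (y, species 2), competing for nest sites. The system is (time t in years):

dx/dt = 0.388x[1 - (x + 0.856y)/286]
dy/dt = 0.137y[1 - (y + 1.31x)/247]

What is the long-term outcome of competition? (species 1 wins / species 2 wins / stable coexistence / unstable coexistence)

Compare the nullcline intercepts: K1/α12 = 286/0.856 = 334 > K2 = 247; K2/α21 = 247/1.31 = 189 < K1 = 286.
Since the inequalities point opposite ways, species 1 can invade but species 2 cannot.

species 1 excludes species 2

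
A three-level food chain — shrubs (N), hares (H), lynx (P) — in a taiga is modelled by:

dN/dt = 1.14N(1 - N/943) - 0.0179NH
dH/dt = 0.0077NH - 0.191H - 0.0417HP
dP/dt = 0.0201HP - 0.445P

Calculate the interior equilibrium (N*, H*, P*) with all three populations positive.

N* ≈ 615, H* ≈ 22.1, P* ≈ 109

From dP/dt = 0: 0.0201H* = 0.445, so H* = 22.1.
From dN/dt = 0: 1.14(1 - N*/943) = 0.0179·22.1, giving N* = 943·(1 - 0.348) = 615.
From dH/dt = 0: 0.0077·615 - 0.191 = 0.0417P*, so P* = 4.55/0.0417 = 109.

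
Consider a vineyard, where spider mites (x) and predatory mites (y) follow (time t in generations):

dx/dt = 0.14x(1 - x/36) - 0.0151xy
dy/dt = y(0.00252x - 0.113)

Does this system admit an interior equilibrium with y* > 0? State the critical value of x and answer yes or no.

Threshold x = 44.8; K < 44.8, so no, the predator goes extinct.

The predator equation gives dy/dt > 0 only when x > 0.113/0.00252 = 44.8.
Without the predator, x → K = 36. Since 36 < 44.8, the predator cannot invade.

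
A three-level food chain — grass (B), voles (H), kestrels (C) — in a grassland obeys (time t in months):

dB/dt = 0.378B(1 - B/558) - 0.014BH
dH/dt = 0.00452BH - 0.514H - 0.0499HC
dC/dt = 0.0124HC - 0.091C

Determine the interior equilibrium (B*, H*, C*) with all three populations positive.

From dC/dt = 0: 0.0124H* = 0.091, so H* = 7.34.
From dB/dt = 0: 0.378(1 - B*/558) = 0.014·7.34, giving B* = 558·(1 - 0.272) = 406.
From dH/dt = 0: 0.00452·406 - 0.514 = 0.0499C*, so C* = 1.32/0.0499 = 26.5.

B* ≈ 406, H* ≈ 7.34, C* ≈ 26.5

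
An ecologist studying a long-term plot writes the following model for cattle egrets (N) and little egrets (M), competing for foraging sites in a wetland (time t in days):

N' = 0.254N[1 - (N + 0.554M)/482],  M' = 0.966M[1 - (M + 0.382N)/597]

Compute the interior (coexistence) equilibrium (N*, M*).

N* ≈ 192, M* ≈ 524

Setting both brackets to zero gives the nullclines N + 0.554M = 482 and 0.382N + M = 597.
Substituting M = 597 - 0.382N into the first: N(1 - 0.554·0.382) = 482 - 0.554·597.
So N* = 151/0.788 = 192, and then M* = 597 - 0.382·192 = 524.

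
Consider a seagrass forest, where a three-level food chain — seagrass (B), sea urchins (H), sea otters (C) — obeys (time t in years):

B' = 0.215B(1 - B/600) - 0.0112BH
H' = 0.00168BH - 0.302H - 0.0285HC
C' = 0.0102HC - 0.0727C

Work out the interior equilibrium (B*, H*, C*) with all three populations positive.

B* ≈ 377, H* ≈ 7.13, C* ≈ 11.6

From dC/dt = 0: 0.0102H* = 0.0727, so H* = 7.13.
From dB/dt = 0: 0.215(1 - B*/600) = 0.0112·7.13, giving B* = 600·(1 - 0.371) = 377.
From dH/dt = 0: 0.00168·377 - 0.302 = 0.0285C*, so C* = 0.332/0.0285 = 11.6.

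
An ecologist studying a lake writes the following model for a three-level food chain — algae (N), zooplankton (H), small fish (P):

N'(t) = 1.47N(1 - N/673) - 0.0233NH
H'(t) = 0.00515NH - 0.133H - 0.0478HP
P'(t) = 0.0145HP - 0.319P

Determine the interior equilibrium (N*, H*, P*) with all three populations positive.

From dP/dt = 0: 0.0145H* = 0.319, so H* = 22.
From dN/dt = 0: 1.47(1 - N*/673) = 0.0233·22, giving N* = 673·(1 - 0.349) = 438.
From dH/dt = 0: 0.00515·438 - 0.133 = 0.0478P*, so P* = 2.12/0.0478 = 44.4.

N* ≈ 438, H* ≈ 22, P* ≈ 44.4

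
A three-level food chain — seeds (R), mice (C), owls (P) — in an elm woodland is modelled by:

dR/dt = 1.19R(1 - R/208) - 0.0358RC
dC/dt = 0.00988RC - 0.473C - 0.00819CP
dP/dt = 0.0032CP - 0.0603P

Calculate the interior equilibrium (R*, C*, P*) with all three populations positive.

R* ≈ 90.1, C* ≈ 18.8, P* ≈ 50.9

From dP/dt = 0: 0.0032C* = 0.0603, so C* = 18.8.
From dR/dt = 0: 1.19(1 - R*/208) = 0.0358·18.8, giving R* = 208·(1 - 0.567) = 90.1.
From dC/dt = 0: 0.00988·90.1 - 0.473 = 0.00819P*, so P* = 0.417/0.00819 = 50.9.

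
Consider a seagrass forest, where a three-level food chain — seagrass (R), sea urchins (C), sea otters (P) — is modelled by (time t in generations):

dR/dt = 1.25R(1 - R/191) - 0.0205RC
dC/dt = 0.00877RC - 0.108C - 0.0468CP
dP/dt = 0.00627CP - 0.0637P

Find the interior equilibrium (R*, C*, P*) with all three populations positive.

From dP/dt = 0: 0.00627C* = 0.0637, so C* = 10.2.
From dR/dt = 0: 1.25(1 - R*/191) = 0.0205·10.2, giving R* = 191·(1 - 0.167) = 159.
From dC/dt = 0: 0.00877·159 - 0.108 = 0.0468P*, so P* = 1.29/0.0468 = 27.5.

R* ≈ 159, C* ≈ 10.2, P* ≈ 27.5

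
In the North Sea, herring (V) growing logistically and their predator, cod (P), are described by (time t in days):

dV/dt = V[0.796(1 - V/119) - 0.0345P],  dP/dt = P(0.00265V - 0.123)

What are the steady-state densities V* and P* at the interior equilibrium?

V* ≈ 46.4, P* ≈ 14.1

From dP/dt = 0 with P > 0: 0.00265V* = 0.123, so V* = 46.4.
Substitute into dV/dt = 0: 0.796(1 - 46.4/119) = 0.0345P*.
The bracket is 0.61, giving P* = 0.486/0.0345 = 14.1.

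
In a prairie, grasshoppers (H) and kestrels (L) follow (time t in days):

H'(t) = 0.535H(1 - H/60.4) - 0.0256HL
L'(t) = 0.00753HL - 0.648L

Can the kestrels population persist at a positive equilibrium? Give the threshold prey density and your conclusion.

The predator equation gives dL/dt > 0 only when H > 0.648/0.00753 = 86.1.
Without the predator, H → K = 60.4. Since 60.4 < 86.1, the predator cannot invade.

Threshold H = 86.1; K < 86.1, so no, the predator goes extinct.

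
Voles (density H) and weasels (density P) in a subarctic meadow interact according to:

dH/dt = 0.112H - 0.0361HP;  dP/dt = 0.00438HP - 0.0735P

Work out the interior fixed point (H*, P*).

H* ≈ 16.8, P* ≈ 3.1

Set dP/dt = 0 with P > 0: 0.00438H - 0.0735 = 0, so H* = 0.0735/0.00438 = 16.8.
Set dH/dt = 0 with H > 0: 0.112 - 0.0361P = 0, so P* = 0.112/0.0361 = 3.1.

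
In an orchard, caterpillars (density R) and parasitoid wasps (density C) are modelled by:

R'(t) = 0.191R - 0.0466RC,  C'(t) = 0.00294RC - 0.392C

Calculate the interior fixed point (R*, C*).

Set dC/dt = 0 with C > 0: 0.00294R - 0.392 = 0, so R* = 0.392/0.00294 = 133.
Set dR/dt = 0 with R > 0: 0.191 - 0.0466C = 0, so C* = 0.191/0.0466 = 4.1.

R* ≈ 133, C* ≈ 4.1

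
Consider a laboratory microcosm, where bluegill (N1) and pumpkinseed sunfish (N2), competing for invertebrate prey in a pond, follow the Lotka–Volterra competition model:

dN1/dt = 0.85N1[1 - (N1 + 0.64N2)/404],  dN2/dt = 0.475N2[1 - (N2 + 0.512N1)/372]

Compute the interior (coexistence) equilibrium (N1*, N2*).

Setting both brackets to zero gives the nullclines N1 + 0.64N2 = 404 and 0.512N1 + N2 = 372.
Substituting N2 = 372 - 0.512N1 into the first: N1(1 - 0.64·0.512) = 404 - 0.64·372.
So N1* = 166/0.672 = 247, and then N2* = 372 - 0.512·247 = 246.

N1* ≈ 247, N2* ≈ 246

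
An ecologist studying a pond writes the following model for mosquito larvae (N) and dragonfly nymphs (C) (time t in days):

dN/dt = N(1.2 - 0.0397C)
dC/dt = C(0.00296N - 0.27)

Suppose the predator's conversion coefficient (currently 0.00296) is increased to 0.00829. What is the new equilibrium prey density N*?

At the interior fixed point, setting dC/dt = 0 with C > 0 fixes N* = (predator death rate)/(NC coefficient) — independent of the other coefficients.
With the change, N* = 0.27/0.00829 = 32.6; it falls from 91.2.

N* ≈ 32.6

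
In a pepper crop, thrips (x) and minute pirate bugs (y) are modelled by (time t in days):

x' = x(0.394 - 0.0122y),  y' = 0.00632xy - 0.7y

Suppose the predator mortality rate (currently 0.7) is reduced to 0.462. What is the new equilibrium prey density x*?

At the interior fixed point, setting dy/dt = 0 with y > 0 fixes x* = (predator death rate)/(xy coefficient) — independent of the other coefficients.
With the change, x* = 0.462/0.00632 = 73.1; it falls from 111.

x* ≈ 73.1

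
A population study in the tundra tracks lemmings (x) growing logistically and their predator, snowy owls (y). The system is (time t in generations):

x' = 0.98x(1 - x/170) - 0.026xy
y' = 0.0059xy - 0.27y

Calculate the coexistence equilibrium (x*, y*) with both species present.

From dy/dt = 0 with y > 0: 0.0059x* = 0.27, so x* = 45.8.
Substitute into dx/dt = 0: 0.98(1 - 45.8/170) = 0.026y*.
The bracket is 0.731, giving y* = 0.716/0.026 = 27.5.

x* ≈ 45.8, y* ≈ 27.5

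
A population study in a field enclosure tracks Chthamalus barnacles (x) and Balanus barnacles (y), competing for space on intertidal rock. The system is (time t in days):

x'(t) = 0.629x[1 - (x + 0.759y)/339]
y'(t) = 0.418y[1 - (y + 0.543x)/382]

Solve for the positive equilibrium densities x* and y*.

Setting both brackets to zero gives the nullclines x + 0.759y = 339 and 0.543x + y = 382.
Substituting y = 382 - 0.543x into the first: x(1 - 0.759·0.543) = 339 - 0.759·382.
So x* = 49.1/0.588 = 83.5, and then y* = 382 - 0.543·83.5 = 337.

x* ≈ 83.5, y* ≈ 337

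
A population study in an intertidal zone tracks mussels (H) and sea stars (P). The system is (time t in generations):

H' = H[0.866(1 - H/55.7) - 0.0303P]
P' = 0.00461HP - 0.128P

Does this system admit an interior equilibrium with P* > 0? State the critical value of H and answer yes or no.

The predator equation gives dP/dt > 0 only when H > 0.128/0.00461 = 27.8.
Without the predator, H → K = 55.7. Since 55.7 > 27.8, the predator can invade and persist.

Threshold H = 27.8; K > 27.8, so yes, the predator persists.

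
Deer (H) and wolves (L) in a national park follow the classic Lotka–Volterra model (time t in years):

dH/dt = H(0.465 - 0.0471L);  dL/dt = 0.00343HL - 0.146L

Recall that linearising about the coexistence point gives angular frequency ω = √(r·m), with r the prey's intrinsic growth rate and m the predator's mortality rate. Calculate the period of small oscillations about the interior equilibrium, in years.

T ≈ 24.1 years

Here r = 0.465 and m = 0.146, so r·m = 0.0679.
ω = √0.0679 = 0.261 per year, hence T = 2π/ω ≈ 24.1 years.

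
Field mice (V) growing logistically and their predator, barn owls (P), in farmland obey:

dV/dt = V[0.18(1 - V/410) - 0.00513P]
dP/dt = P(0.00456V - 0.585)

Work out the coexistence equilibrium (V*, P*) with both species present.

V* ≈ 128, P* ≈ 24.1

From dP/dt = 0 with P > 0: 0.00456V* = 0.585, so V* = 128.
Substitute into dV/dt = 0: 0.18(1 - 128/410) = 0.00513P*.
The bracket is 0.687, giving P* = 0.124/0.00513 = 24.1.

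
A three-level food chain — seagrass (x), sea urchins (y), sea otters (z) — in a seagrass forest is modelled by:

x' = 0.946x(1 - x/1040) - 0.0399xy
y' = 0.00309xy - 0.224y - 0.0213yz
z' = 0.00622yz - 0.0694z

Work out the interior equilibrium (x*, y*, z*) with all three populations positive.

From dz/dt = 0: 0.00622y* = 0.0694, so y* = 11.2.
From dx/dt = 0: 0.946(1 - x*/1040) = 0.0399·11.2, giving x* = 1040·(1 - 0.471) = 551.
From dy/dt = 0: 0.00309·551 - 0.224 = 0.0213z*, so z* = 1.48/0.0213 = 69.4.

x* ≈ 551, y* ≈ 11.2, z* ≈ 69.4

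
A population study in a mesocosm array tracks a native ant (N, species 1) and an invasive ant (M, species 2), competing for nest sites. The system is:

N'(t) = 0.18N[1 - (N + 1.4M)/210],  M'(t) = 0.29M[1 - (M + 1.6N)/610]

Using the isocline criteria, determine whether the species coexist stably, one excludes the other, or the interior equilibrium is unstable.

Compare the nullcline intercepts: K1/α12 = 210/1.4 = 150 < K2 = 610; K2/α21 = 610/1.6 = 381 > K1 = 210.
Since the inequalities point opposite ways, species 2 can invade but species 1 cannot.

species 2 excludes species 1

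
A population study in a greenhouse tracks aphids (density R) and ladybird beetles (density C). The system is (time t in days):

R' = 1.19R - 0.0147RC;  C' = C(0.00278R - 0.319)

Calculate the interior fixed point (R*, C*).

R* ≈ 115, C* ≈ 81

Set dC/dt = 0 with C > 0: 0.00278R - 0.319 = 0, so R* = 0.319/0.00278 = 115.
Set dR/dt = 0 with R > 0: 1.19 - 0.0147C = 0, so C* = 1.19/0.0147 = 81.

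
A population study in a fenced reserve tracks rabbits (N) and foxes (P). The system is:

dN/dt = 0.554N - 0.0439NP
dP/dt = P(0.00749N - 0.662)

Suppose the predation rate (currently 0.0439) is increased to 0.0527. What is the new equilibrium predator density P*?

P* ≈ 10.5

At the interior fixed point, setting dN/dt = 0 with N > 0 fixes P* = (prey growth rate)/(NP coefficient) — independent of the other coefficients.
With the change, P* = 0.554/0.0527 = 10.5; it falls from 12.6.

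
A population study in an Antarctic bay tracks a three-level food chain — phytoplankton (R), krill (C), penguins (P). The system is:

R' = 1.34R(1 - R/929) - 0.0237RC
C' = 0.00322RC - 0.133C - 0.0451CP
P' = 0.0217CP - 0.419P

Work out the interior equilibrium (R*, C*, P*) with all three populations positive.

From dP/dt = 0: 0.0217C* = 0.419, so C* = 19.3.
From dR/dt = 0: 1.34(1 - R*/929) = 0.0237·19.3, giving R* = 929·(1 - 0.342) = 612.
From dC/dt = 0: 0.00322·612 - 0.133 = 0.0451P*, so P* = 1.84/0.0451 = 40.7.

R* ≈ 612, C* ≈ 19.3, P* ≈ 40.7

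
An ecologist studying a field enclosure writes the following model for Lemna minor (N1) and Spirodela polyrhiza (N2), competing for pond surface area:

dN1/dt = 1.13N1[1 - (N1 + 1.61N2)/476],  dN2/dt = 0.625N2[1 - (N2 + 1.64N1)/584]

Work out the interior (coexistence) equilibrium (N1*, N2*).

Setting both brackets to zero gives the nullclines N1 + 1.61N2 = 476 and 1.64N1 + N2 = 584.
Substituting N2 = 584 - 1.64N1 into the first: N1(1 - 1.61·1.64) = 476 - 1.61·584.
So N1* = -464/-1.64 = 283, and then N2* = 584 - 1.64·283 = 120.

N1* ≈ 283, N2* ≈ 120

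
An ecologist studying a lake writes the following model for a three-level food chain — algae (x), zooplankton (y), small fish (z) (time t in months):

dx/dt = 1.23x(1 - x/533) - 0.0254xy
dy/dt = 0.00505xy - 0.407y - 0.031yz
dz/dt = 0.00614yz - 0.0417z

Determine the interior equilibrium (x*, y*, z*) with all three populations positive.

x* ≈ 458, y* ≈ 6.79, z* ≈ 61.5

From dz/dt = 0: 0.00614y* = 0.0417, so y* = 6.79.
From dx/dt = 0: 1.23(1 - x*/533) = 0.0254·6.79, giving x* = 533·(1 - 0.14) = 458.
From dy/dt = 0: 0.00505·458 - 0.407 = 0.031z*, so z* = 1.91/0.031 = 61.5.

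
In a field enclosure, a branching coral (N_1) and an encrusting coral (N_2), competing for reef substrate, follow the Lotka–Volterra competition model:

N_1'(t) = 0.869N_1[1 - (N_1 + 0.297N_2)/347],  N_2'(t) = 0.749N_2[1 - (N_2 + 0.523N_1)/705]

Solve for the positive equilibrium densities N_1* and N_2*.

Setting both brackets to zero gives the nullclines N_1 + 0.297N_2 = 347 and 0.523N_1 + N_2 = 705.
Substituting N_2 = 705 - 0.523N_1 into the first: N_1(1 - 0.297·0.523) = 347 - 0.297·705.
So N_1* = 138/0.845 = 163, and then N_2* = 705 - 0.523·163 = 620.

N_1* ≈ 163, N_2* ≈ 620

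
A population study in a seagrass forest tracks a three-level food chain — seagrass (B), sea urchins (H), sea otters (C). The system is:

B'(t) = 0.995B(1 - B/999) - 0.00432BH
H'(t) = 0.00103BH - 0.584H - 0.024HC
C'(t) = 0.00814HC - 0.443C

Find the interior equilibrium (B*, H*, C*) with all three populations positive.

From dC/dt = 0: 0.00814H* = 0.443, so H* = 54.4.
From dB/dt = 0: 0.995(1 - B*/999) = 0.00432·54.4, giving B* = 999·(1 - 0.236) = 763.
From dH/dt = 0: 0.00103·763 - 0.584 = 0.024C*, so C* = 0.202/0.024 = 8.41.

B* ≈ 763, H* ≈ 54.4, C* ≈ 8.41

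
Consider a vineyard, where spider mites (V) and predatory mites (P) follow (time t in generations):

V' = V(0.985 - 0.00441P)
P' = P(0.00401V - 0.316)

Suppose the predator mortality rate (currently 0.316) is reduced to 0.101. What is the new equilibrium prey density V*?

At the interior fixed point, setting dP/dt = 0 with P > 0 fixes V* = (predator death rate)/(VP coefficient) — independent of the other coefficients.
With the change, V* = 0.101/0.00401 = 25.2; it falls from 78.8.

V* ≈ 25.2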